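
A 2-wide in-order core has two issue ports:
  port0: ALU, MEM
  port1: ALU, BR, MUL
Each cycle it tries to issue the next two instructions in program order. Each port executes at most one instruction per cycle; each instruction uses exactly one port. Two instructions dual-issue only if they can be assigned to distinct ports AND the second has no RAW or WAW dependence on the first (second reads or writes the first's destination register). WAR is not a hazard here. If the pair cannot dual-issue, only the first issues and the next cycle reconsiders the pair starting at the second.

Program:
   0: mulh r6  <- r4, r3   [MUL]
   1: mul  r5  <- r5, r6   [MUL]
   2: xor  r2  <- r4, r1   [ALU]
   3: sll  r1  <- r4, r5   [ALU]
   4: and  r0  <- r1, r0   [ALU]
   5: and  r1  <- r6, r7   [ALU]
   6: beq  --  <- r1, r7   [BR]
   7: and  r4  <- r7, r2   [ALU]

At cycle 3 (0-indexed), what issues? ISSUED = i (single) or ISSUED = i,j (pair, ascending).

ISSUED = 4,5

  cy0 -> i0 (mulh) no-port MUL/MUL
  cy1 -> i1,i2 (mul+xor) dual
  cy2 -> i3 (sll) RAW r1
  cy3 -> i4,i5 (and+and) dual
  cy4 -> i6,i7 (beq+and) dual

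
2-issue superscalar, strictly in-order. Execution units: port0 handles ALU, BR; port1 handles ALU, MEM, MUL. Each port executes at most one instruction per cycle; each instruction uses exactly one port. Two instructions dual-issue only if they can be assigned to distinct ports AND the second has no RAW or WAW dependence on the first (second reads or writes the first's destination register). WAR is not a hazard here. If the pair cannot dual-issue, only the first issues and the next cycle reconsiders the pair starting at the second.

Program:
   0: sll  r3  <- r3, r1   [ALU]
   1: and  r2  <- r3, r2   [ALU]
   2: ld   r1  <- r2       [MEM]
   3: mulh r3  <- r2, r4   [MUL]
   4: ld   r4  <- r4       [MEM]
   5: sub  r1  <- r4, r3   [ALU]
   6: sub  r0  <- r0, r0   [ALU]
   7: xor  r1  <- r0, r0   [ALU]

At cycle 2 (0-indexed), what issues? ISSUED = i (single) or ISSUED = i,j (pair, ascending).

[0] i0  sll.ALU  -- RAW r3
[1] i1  and.ALU  -- RAW r2
[2] i2  ld.MEM  -- no-port MEM/MUL
[3] i3  mulh.MUL  -- no-port MUL/MEM
[4] i4  ld.MEM  -- RAW r4
[5] i5/i6  sub.ALU/sub.ALU  -- dual
[6] i7  xor.ALU  -- tail

ISSUED = 2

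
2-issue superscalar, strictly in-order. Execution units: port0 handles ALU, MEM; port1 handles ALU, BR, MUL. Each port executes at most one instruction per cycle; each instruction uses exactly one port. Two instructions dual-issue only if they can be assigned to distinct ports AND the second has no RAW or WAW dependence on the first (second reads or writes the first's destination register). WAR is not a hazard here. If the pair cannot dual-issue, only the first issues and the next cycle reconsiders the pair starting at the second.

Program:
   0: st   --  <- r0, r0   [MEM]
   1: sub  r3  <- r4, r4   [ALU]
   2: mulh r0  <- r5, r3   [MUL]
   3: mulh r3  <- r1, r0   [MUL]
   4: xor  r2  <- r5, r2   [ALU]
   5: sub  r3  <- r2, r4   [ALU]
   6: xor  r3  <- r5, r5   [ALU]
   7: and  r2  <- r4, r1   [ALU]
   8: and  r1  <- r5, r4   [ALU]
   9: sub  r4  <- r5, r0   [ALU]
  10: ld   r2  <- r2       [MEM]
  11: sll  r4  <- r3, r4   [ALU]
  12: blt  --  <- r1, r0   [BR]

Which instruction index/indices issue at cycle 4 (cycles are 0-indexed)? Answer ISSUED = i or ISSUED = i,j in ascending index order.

0. st.MEM/sub.ALU @i0+i1  | pair
1. mulh.MUL @i2  | no-port MUL/MUL
2. mulh.MUL/xor.ALU @i3+i4  | pair
3. sub.ALU @i5  | WAW r3
4. xor.ALU/and.ALU @i6+i7  | pair
5. and.ALU/sub.ALU @i8+i9  | pair
6. ld.MEM/sll.ALU @i10+i11  | pair
7. blt.BR @i12  | tail

ISSUED = 6,7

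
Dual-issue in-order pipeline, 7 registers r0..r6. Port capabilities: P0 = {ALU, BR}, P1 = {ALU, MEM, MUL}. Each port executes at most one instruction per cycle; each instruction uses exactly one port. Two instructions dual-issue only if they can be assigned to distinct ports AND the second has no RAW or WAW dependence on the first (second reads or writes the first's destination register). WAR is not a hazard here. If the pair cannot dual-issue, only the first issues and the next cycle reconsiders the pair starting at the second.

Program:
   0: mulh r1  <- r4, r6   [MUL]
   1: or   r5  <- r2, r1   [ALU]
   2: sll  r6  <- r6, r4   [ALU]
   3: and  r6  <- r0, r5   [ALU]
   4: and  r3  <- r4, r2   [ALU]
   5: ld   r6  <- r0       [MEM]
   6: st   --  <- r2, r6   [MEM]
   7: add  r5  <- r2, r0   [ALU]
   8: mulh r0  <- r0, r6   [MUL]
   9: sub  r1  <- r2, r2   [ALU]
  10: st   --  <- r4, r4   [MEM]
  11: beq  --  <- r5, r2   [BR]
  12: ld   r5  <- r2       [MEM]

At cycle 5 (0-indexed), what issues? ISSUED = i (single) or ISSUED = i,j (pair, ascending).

c0: i0 mulh  RAW r1
c1: i1&i2 or/sll  dual
c2: i3&i4 and/and  dual
c3: i5 ld  no-port MEM/MEM
c4: i6&i7 st/add  dual
c5: i8&i9 mulh/sub  dual
c6: i10&i11 st/beq  dual
c7: i12 ld  tail

ISSUED = 8,9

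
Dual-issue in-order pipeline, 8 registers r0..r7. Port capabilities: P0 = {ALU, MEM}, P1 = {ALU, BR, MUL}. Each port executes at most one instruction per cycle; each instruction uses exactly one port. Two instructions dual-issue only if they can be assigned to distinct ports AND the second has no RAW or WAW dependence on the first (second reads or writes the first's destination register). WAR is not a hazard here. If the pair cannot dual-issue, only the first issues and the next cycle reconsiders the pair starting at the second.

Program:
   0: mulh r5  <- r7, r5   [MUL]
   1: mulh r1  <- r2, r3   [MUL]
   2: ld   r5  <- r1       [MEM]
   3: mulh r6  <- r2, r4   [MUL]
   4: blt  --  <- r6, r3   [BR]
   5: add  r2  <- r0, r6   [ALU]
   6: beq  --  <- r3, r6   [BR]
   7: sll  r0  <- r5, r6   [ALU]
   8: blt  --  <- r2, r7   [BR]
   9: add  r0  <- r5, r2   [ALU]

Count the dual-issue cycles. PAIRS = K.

PAIRS = 4

t=0 i0:mulh.MUL ; no-port MUL/MUL
t=1 i1:mulh.MUL ; RAW r1
t=2 i2+i3:ld.MEM+mulh.MUL ; dual
t=3 i4+i5:blt.BR+add.ALU ; dual
t=4 i6+i7:beq.BR+sll.ALU ; dual
t=5 i8+i9:blt.BR+add.ALU ; dual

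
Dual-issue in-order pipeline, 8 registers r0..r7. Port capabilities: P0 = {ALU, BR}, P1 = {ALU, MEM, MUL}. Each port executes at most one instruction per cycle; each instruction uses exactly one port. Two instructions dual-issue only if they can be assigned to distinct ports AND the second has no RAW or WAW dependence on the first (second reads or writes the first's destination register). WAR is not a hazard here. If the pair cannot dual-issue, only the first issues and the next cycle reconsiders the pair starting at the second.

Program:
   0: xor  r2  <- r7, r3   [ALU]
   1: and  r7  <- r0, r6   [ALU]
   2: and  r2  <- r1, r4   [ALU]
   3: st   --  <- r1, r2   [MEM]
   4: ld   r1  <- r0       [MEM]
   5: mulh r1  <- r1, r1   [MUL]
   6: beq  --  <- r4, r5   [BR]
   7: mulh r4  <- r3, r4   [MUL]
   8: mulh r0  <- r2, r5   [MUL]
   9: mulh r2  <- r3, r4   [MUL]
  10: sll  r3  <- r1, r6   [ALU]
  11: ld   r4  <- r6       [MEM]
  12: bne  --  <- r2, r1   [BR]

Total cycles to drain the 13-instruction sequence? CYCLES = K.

CYCLES = 9

  cy0 -> i0+i1 (xor.ALU and.ALU) dual
  cy1 -> i2 (and.ALU) RAW r2
  cy2 -> i3 (st.MEM) no-port MEM/MEM
  cy3 -> i4 (ld.MEM) no-port MEM/MUL
  cy4 -> i5+i6 (mulh.MUL beq.BR) dual
  cy5 -> i7 (mulh.MUL) no-port MUL/MUL
  cy6 -> i8 (mulh.MUL) no-port MUL/MUL
  cy7 -> i9+i10 (mulh.MUL sll.ALU) dual
  cy8 -> i11+i12 (ld.MEM bne.BR) dual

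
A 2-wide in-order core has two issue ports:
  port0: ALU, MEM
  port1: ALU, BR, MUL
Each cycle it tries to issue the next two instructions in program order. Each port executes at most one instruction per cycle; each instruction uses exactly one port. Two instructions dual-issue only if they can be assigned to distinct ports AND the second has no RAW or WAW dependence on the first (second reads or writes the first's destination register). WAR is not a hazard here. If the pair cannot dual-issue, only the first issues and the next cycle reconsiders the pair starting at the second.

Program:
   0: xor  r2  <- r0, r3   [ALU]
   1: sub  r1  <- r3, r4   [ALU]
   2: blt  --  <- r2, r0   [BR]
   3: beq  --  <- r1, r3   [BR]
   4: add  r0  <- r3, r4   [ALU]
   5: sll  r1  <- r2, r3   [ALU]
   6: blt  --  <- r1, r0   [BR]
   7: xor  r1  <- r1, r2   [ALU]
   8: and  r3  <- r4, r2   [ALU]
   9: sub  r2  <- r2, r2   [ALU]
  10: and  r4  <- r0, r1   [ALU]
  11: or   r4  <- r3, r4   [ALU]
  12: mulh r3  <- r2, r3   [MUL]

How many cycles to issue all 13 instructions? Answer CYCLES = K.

CYCLES = 8

t=0 i0&i1:xor.ALU;sub.ALU ; pair
t=1 i2:blt.BR ; no-port BR/BR
t=2 i3&i4:beq.BR;add.ALU ; pair
t=3 i5:sll.ALU ; RAW r1
t=4 i6&i7:blt.BR;xor.ALU ; pair
t=5 i8&i9:and.ALU;sub.ALU ; pair
t=6 i10:and.ALU ; RAW+WAW r4
t=7 i11&i12:or.ALU;mulh.MUL ; pair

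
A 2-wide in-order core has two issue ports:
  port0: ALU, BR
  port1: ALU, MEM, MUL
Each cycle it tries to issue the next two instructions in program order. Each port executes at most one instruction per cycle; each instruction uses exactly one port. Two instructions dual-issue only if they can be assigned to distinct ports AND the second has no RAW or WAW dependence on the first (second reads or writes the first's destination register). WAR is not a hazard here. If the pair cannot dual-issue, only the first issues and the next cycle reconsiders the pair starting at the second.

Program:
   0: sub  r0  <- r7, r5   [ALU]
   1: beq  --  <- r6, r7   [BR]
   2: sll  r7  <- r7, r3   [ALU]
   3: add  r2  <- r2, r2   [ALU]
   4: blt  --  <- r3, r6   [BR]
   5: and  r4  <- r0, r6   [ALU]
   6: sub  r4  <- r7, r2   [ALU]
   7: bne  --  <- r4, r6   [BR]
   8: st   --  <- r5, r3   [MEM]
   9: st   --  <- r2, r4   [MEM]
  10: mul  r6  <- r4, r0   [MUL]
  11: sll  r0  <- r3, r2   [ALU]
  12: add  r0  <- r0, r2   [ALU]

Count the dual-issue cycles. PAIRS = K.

PAIRS = 5

t=0 i0/i1:sub.ALU+beq.BR ; dual
t=1 i2/i3:sll.ALU+add.ALU ; dual
t=2 i4/i5:blt.BR+and.ALU ; dual
t=3 i6:sub.ALU ; RAW r4
t=4 i7/i8:bne.BR+st.MEM ; dual
t=5 i9:st.MEM ; no-port MEM/MUL
t=6 i10/i11:mul.MUL+sll.ALU ; dual
t=7 i12:add.ALU ; tail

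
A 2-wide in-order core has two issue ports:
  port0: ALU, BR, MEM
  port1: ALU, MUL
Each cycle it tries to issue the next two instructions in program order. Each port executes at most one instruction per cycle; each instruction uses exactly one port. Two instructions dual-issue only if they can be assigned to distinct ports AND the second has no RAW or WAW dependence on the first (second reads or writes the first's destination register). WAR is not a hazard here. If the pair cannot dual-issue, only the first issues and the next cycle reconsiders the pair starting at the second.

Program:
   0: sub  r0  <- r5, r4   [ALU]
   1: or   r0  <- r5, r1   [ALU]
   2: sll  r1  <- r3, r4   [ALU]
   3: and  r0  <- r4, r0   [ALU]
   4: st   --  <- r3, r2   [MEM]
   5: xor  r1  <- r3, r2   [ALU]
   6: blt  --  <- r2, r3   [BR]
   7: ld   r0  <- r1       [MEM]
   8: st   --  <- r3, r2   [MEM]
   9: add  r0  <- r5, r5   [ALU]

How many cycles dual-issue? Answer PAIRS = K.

PAIRS = 4

t=0 i0:sub.ALU ; WAW r0
t=1 i1+i2:or.ALU/sll.ALU ; dual
t=2 i3+i4:and.ALU/st.MEM ; dual
t=3 i5+i6:xor.ALU/blt.BR ; dual
t=4 i7:ld.MEM ; no-port MEM/MEM
t=5 i8+i9:st.MEM/add.ALU ; dual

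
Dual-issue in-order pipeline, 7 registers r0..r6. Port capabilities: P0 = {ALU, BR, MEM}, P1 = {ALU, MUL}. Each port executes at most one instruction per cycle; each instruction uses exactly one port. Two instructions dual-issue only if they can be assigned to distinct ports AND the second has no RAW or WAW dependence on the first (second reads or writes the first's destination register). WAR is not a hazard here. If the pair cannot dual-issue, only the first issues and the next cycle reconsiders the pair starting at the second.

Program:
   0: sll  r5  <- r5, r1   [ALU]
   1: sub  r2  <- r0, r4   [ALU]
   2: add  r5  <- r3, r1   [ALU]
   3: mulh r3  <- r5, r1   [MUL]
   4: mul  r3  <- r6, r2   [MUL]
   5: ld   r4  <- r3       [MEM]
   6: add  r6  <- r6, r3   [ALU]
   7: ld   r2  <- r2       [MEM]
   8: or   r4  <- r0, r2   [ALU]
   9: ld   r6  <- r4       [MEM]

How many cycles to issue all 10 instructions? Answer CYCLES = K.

CYCLES = 8

c0: i0+i1 sll;sub  pair
c1: i2 add  RAW r5
c2: i3 mulh  no-port MUL/MUL
c3: i4 mul  RAW r3
c4: i5+i6 ld;add  pair
c5: i7 ld  RAW r2
c6: i8 or  RAW r4
c7: i9 ld  tail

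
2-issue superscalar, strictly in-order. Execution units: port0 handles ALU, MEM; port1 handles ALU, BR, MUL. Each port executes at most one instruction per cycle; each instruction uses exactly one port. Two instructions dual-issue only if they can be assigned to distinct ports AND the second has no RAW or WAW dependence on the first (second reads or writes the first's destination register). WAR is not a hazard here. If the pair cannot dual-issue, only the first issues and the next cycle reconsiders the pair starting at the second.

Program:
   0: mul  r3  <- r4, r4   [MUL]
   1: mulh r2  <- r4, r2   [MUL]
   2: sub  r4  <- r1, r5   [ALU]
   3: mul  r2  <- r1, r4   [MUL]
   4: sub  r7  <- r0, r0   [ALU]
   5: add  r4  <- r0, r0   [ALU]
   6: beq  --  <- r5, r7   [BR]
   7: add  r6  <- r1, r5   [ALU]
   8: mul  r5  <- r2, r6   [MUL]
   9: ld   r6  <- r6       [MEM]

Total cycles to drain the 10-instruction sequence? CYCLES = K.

CYCLES = 6

c0: i0 mul.MUL  no-port MUL/MUL
c1: i1/i2 mulh.MUL/sub.ALU  2-wide
c2: i3/i4 mul.MUL/sub.ALU  2-wide
c3: i5/i6 add.ALU/beq.BR  2-wide
c4: i7 add.ALU  RAW r6
c5: i8/i9 mul.MUL/ld.MEM  2-wide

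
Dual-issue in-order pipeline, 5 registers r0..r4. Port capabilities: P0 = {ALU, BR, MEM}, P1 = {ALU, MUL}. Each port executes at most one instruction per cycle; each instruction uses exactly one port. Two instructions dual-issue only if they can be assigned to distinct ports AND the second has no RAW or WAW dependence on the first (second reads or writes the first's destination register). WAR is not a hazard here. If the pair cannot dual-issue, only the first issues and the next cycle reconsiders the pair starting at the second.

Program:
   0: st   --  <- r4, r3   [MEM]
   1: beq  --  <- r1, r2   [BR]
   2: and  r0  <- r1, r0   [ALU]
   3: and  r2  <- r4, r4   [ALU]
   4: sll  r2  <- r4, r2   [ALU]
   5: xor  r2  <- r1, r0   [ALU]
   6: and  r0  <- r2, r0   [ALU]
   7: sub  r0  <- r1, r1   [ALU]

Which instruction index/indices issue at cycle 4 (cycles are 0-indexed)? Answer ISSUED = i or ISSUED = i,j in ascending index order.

t=0 i0:st.MEM ; no-port MEM/BR
t=1 i1&i2:beq.BR;and.ALU ; dual
t=2 i3:and.ALU ; RAW+WAW r2
t=3 i4:sll.ALU ; WAW r2
t=4 i5:xor.ALU ; RAW r2
t=5 i6:and.ALU ; WAW r0
t=6 i7:sub.ALU ; tail

ISSUED = 5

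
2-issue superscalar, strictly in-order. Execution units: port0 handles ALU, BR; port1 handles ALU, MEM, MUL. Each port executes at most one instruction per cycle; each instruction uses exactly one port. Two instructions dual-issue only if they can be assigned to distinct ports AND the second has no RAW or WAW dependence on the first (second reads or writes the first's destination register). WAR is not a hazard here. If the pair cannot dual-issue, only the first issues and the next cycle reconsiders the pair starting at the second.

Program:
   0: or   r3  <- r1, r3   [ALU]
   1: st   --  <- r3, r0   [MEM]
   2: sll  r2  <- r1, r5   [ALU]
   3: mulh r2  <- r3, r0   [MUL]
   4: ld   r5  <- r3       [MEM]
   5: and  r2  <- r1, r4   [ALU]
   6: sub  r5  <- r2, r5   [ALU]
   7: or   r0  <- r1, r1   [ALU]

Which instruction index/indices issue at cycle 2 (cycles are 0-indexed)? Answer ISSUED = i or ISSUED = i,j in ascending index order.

#0 head=0: or i0 RAW r3
#1 head=1: st sll i1&i2 dual
#2 head=3: mulh i3 no-port MUL/MEM
#3 head=4: ld and i4&i5 dual
#4 head=6: sub or i6&i7 dual

ISSUED = 3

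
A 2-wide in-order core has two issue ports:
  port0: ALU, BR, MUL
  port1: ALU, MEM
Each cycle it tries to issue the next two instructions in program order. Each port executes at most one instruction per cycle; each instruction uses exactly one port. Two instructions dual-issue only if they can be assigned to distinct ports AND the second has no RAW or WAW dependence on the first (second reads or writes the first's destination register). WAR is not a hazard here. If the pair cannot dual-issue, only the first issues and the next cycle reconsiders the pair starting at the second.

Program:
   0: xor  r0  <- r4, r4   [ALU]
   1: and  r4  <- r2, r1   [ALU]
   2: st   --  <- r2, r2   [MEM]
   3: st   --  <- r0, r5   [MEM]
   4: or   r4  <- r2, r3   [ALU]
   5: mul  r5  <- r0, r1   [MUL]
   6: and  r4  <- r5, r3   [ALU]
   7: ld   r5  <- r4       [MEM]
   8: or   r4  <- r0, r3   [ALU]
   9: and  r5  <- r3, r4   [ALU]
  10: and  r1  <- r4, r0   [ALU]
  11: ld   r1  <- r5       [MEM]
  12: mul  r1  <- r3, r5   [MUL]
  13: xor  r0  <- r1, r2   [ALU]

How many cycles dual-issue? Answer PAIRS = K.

#0 head=0: xor.ALU/and.ALU i0/i1 pair
#1 head=2: st.MEM i2 no-port MEM/MEM
#2 head=3: st.MEM/or.ALU i3/i4 pair
#3 head=5: mul.MUL i5 RAW r5
#4 head=6: and.ALU i6 RAW r4
#5 head=7: ld.MEM/or.ALU i7/i8 pair
#6 head=9: and.ALU/and.ALU i9/i10 pair
#7 head=11: ld.MEM i11 WAW r1
#8 head=12: mul.MUL i12 RAW r1
#9 head=13: xor.ALU i13 tail

PAIRS = 4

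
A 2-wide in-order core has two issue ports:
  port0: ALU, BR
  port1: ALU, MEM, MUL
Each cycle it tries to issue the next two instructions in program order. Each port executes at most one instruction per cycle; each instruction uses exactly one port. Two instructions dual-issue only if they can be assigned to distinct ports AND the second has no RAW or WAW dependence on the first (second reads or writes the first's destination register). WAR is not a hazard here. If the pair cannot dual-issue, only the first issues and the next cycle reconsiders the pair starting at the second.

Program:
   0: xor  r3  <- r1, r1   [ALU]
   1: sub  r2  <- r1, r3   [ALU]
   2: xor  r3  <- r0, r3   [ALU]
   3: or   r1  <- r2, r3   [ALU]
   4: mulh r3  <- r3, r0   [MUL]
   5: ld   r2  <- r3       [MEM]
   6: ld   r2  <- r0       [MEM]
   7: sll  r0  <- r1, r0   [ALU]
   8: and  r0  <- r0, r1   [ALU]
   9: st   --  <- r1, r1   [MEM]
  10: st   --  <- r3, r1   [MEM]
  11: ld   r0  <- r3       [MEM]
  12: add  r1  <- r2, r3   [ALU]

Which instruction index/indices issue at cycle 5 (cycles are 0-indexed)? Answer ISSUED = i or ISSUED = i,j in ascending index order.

ISSUED = 8,9

c0: i0 xor.ALU  RAW r3
c1: i1,i2 sub.ALU xor.ALU  dual
c2: i3,i4 or.ALU mulh.MUL  dual
c3: i5 ld.MEM  no-port MEM/MEM
c4: i6,i7 ld.MEM sll.ALU  dual
c5: i8,i9 and.ALU st.MEM  dual
c6: i10 st.MEM  no-port MEM/MEM
c7: i11,i12 ld.MEM add.ALU  dual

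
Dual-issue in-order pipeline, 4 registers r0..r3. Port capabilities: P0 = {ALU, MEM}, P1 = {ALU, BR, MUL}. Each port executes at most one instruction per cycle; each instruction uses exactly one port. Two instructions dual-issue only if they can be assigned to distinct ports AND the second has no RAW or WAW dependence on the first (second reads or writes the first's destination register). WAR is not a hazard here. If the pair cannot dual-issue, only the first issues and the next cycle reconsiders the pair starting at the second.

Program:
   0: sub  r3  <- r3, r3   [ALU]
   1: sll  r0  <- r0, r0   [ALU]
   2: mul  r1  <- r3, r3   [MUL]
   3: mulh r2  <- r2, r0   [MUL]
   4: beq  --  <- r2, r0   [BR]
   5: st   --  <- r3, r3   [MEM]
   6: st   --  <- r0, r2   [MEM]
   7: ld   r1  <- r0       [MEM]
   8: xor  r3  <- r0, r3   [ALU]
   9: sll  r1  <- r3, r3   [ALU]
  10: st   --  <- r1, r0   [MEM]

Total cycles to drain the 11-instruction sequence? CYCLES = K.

[0] i0/i1  sub.ALU sll.ALU  -- dual
[1] i2  mul.MUL  -- no-port MUL/MUL
[2] i3  mulh.MUL  -- no-port MUL/BR
[3] i4/i5  beq.BR st.MEM  -- dual
[4] i6  st.MEM  -- no-port MEM/MEM
[5] i7/i8  ld.MEM xor.ALU  -- dual
[6] i9  sll.ALU  -- RAW r1
[7] i10  st.MEM  -- tail

CYCLES = 8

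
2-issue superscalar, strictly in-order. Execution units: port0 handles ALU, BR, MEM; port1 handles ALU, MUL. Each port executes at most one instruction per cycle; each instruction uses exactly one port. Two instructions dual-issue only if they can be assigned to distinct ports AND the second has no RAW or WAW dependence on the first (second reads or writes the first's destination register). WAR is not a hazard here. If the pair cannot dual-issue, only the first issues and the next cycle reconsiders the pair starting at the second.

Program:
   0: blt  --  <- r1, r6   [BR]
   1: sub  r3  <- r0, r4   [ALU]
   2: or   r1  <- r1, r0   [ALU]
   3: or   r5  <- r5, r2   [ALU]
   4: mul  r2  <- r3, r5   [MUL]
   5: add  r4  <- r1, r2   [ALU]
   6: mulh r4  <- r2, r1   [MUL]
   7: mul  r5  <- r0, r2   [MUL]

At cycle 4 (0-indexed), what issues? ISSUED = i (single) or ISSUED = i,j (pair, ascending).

#0 head=0: blt.BR+sub.ALU i0,i1 2-wide
#1 head=2: or.ALU+or.ALU i2,i3 2-wide
#2 head=4: mul.MUL i4 RAW r2
#3 head=5: add.ALU i5 WAW r4
#4 head=6: mulh.MUL i6 no-port MUL/MUL
#5 head=7: mul.MUL i7 tail

ISSUED = 6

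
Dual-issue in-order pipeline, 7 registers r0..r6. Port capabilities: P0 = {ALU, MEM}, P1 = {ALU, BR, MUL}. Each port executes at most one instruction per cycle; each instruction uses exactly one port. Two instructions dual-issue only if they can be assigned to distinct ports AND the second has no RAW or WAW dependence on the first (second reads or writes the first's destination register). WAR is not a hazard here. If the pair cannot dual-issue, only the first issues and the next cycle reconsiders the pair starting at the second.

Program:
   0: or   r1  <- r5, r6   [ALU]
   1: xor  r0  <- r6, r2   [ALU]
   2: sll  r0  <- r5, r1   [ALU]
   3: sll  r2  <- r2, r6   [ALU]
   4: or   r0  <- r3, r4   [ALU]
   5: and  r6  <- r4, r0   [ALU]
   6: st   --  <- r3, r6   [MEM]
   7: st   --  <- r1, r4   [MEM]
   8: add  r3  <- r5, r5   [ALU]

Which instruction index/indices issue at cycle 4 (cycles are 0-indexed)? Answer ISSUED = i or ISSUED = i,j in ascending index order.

t=0 i0+i1:or;xor ; pair
t=1 i2+i3:sll;sll ; pair
t=2 i4:or ; RAW r0
t=3 i5:and ; RAW r6
t=4 i6:st ; no-port MEM/MEM
t=5 i7+i8:st;add ; pair

ISSUED = 6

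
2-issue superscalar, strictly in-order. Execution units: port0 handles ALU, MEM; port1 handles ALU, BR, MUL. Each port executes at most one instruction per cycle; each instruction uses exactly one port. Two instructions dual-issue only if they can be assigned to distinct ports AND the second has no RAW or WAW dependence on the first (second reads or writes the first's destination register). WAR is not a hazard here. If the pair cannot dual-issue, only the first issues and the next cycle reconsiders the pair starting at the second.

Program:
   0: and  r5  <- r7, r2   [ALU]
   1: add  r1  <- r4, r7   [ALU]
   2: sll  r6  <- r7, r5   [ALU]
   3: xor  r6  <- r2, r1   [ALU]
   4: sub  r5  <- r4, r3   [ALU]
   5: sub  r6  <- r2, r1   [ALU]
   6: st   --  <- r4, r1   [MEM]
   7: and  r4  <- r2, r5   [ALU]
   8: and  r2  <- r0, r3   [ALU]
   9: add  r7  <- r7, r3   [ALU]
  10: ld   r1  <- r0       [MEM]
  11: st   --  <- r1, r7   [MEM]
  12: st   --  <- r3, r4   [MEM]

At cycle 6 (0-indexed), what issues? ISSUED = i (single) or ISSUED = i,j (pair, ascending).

[0] i0&i1  and.ALU;add.ALU  -- dual
[1] i2  sll.ALU  -- WAW r6
[2] i3&i4  xor.ALU;sub.ALU  -- dual
[3] i5&i6  sub.ALU;st.MEM  -- dual
[4] i7&i8  and.ALU;and.ALU  -- dual
[5] i9&i10  add.ALU;ld.MEM  -- dual
[6] i11  st.MEM  -- no-port MEM/MEM
[7] i12  st.MEM  -- tail

ISSUED = 11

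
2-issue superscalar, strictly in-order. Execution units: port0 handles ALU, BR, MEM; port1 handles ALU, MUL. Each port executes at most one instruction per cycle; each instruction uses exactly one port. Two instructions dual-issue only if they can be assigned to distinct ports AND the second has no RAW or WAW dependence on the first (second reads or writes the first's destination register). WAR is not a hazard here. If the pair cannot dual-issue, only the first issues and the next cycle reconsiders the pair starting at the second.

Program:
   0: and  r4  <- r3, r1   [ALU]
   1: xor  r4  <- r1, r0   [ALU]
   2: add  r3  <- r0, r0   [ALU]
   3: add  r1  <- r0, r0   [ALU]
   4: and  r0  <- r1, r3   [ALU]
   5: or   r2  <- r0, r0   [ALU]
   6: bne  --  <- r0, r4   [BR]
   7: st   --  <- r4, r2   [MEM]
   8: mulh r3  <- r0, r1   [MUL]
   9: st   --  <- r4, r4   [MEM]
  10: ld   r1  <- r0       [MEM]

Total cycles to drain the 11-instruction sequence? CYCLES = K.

CYCLES = 8

t=0 i0:and ; WAW r4
t=1 i1,i2:xor+add ; pair
t=2 i3:add ; RAW r1
t=3 i4:and ; RAW r0
t=4 i5,i6:or+bne ; pair
t=5 i7,i8:st+mulh ; pair
t=6 i9:st ; no-port MEM/MEM
t=7 i10:ld ; tail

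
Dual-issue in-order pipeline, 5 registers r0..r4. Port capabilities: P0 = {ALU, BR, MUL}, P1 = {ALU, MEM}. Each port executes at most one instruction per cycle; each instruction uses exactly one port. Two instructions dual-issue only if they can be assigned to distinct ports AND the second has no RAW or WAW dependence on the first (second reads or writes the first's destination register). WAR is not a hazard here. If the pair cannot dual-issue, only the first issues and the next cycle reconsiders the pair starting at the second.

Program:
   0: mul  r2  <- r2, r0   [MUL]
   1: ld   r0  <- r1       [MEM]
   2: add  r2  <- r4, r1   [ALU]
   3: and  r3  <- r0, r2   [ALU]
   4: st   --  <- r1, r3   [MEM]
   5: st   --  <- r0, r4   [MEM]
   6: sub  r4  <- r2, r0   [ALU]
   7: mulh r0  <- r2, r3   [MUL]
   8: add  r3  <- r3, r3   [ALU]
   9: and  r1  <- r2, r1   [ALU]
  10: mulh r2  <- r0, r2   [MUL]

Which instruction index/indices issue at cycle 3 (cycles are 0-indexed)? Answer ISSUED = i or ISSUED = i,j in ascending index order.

c0: i0+i1 mul ld  pair
c1: i2 add  RAW r2
c2: i3 and  RAW r3
c3: i4 st  no-port MEM/MEM
c4: i5+i6 st sub  pair
c5: i7+i8 mulh add  pair
c6: i9+i10 and mulh  pair

ISSUED = 4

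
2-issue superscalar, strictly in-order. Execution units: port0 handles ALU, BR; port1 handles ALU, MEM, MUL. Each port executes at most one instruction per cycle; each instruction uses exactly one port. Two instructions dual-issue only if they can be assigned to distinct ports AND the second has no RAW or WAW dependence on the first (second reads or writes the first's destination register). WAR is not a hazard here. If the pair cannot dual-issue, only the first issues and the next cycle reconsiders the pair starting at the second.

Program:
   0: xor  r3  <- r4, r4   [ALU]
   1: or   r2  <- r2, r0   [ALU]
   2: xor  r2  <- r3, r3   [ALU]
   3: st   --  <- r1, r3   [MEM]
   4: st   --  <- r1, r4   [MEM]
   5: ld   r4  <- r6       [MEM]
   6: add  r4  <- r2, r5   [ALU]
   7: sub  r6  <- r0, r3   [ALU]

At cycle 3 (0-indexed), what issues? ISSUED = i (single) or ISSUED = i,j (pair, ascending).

c0: i0+i1 xor.ALU;or.ALU  pair
c1: i2+i3 xor.ALU;st.MEM  pair
c2: i4 st.MEM  no-port MEM/MEM
c3: i5 ld.MEM  WAW r4
c4: i6+i7 add.ALU;sub.ALU  pair

ISSUED = 5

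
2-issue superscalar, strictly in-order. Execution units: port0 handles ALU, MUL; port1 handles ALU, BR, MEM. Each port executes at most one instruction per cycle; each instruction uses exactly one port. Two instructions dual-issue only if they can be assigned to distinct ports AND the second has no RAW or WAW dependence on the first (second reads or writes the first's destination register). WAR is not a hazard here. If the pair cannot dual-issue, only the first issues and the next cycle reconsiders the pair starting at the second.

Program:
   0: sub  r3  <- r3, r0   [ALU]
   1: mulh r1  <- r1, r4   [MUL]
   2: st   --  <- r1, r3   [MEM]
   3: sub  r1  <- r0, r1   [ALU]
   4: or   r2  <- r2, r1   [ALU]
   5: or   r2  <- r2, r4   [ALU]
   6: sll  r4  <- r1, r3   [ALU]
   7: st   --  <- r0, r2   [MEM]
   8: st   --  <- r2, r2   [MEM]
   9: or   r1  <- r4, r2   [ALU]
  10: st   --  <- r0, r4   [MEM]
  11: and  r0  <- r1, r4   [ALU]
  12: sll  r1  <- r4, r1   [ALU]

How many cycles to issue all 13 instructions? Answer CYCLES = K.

CYCLES = 8

#0 head=0: sub.ALU;mulh.MUL i0/i1 pair
#1 head=2: st.MEM;sub.ALU i2/i3 pair
#2 head=4: or.ALU i4 RAW+WAW r2
#3 head=5: or.ALU;sll.ALU i5/i6 pair
#4 head=7: st.MEM i7 no-port MEM/MEM
#5 head=8: st.MEM;or.ALU i8/i9 pair
#6 head=10: st.MEM;and.ALU i10/i11 pair
#7 head=12: sll.ALU i12 tail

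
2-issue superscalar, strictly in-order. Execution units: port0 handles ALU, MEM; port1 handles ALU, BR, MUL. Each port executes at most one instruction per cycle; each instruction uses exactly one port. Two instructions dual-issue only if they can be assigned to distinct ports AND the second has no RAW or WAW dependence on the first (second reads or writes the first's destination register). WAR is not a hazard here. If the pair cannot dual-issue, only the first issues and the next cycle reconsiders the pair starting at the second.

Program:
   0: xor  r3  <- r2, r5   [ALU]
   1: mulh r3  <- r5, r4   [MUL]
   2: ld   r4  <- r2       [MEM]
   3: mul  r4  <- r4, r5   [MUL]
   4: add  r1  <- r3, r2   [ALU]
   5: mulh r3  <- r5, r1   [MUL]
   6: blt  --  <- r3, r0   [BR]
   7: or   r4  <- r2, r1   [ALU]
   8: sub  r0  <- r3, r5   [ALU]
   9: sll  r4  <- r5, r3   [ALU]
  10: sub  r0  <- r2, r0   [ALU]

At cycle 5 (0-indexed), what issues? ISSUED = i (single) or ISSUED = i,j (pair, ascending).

  cy0 -> i0 (xor.ALU) WAW r3
  cy1 -> i1/i2 (mulh.MUL;ld.MEM) dual
  cy2 -> i3/i4 (mul.MUL;add.ALU) dual
  cy3 -> i5 (mulh.MUL) no-port MUL/BR
  cy4 -> i6/i7 (blt.BR;or.ALU) dual
  cy5 -> i8/i9 (sub.ALU;sll.ALU) dual
  cy6 -> i10 (sub.ALU) tail

ISSUED = 8,9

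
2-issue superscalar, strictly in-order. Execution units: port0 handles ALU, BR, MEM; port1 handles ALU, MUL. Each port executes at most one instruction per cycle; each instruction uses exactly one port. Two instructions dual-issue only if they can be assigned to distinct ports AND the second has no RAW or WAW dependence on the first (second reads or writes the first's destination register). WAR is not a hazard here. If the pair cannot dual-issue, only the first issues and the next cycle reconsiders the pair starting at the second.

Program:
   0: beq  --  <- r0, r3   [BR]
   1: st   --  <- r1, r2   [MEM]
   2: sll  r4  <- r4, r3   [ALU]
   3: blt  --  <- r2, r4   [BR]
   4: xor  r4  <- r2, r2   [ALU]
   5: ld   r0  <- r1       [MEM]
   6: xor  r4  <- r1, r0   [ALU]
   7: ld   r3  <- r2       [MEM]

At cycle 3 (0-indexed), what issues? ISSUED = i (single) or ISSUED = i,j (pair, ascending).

[0] i0  beq.BR  -- no-port BR/MEM
[1] i1,i2  st.MEM/sll.ALU  -- dual
[2] i3,i4  blt.BR/xor.ALU  -- dual
[3] i5  ld.MEM  -- RAW r0
[4] i6,i7  xor.ALU/ld.MEM  -- dual

ISSUED = 5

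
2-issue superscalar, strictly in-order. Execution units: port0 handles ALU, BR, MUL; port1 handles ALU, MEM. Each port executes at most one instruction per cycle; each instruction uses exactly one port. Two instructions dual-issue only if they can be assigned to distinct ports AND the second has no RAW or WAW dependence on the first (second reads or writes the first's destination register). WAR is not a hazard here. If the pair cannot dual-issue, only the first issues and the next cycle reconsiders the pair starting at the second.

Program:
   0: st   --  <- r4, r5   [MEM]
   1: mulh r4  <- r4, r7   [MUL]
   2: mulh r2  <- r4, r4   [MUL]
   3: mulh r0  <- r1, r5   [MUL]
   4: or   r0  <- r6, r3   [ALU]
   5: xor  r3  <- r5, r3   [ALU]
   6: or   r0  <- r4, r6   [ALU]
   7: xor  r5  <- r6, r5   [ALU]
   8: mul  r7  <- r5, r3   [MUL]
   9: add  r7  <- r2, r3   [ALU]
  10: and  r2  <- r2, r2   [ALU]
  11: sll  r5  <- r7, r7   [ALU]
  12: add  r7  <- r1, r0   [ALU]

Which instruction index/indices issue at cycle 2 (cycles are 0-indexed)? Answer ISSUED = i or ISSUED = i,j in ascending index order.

ISSUED = 3

  cy0 -> i0,i1 (st mulh) dual
  cy1 -> i2 (mulh) no-port MUL/MUL
  cy2 -> i3 (mulh) WAW r0
  cy3 -> i4,i5 (or xor) dual
  cy4 -> i6,i7 (or xor) dual
  cy5 -> i8 (mul) WAW r7
  cy6 -> i9,i10 (add and) dual
  cy7 -> i11,i12 (sll add) dual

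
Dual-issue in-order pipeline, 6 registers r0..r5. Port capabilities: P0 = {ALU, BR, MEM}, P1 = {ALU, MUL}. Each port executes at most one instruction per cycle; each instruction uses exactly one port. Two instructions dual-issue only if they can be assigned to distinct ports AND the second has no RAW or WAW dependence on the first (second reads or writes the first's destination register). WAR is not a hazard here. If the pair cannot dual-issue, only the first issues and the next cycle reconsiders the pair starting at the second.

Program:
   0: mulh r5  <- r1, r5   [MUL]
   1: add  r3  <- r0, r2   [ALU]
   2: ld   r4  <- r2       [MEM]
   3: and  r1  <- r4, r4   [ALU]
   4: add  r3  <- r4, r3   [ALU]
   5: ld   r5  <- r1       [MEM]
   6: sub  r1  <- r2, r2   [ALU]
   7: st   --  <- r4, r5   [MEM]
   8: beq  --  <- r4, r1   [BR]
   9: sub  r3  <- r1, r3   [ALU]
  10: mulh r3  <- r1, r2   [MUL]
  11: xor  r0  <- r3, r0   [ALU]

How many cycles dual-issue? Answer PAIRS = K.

0. mulh add @i0&i1  | 2-wide
1. ld @i2  | RAW r4
2. and add @i3&i4  | 2-wide
3. ld sub @i5&i6  | 2-wide
4. st @i7  | no-port MEM/BR
5. beq sub @i8&i9  | 2-wide
6. mulh @i10  | RAW r3
7. xor @i11  | tail

PAIRS = 4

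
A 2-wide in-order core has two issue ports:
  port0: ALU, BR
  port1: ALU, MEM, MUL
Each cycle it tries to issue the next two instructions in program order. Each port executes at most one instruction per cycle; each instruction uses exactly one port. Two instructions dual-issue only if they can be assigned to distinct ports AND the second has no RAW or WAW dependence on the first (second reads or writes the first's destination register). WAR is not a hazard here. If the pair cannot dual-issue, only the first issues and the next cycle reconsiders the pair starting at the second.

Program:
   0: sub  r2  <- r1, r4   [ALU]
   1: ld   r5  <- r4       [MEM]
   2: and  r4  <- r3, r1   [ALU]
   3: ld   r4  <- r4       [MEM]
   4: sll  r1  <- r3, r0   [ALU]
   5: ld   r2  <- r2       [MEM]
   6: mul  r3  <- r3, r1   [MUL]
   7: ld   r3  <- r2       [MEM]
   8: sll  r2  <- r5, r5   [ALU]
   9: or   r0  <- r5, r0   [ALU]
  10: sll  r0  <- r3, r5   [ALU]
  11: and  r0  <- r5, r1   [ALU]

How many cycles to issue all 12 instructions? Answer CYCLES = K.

CYCLES = 9

c0: i0/i1 sub.ALU ld.MEM  pair
c1: i2 and.ALU  RAW+WAW r4
c2: i3/i4 ld.MEM sll.ALU  pair
c3: i5 ld.MEM  no-port MEM/MUL
c4: i6 mul.MUL  no-port MUL/MEM
c5: i7/i8 ld.MEM sll.ALU  pair
c6: i9 or.ALU  WAW r0
c7: i10 sll.ALU  WAW r0
c8: i11 and.ALU  tail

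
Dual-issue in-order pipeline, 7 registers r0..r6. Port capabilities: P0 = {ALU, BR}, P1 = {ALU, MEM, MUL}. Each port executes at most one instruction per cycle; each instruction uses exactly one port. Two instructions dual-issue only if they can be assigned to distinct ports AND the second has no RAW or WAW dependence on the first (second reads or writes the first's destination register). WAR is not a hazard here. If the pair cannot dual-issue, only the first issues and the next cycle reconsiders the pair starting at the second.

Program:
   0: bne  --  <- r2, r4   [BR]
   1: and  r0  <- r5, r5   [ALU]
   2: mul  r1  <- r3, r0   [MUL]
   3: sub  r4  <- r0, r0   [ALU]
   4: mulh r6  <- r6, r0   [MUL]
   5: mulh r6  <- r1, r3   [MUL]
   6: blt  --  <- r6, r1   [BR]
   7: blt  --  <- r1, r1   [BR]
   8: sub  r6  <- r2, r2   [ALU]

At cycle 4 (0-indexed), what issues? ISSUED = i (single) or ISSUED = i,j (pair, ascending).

t=0 i0/i1:bne.BR;and.ALU ; dual
t=1 i2/i3:mul.MUL;sub.ALU ; dual
t=2 i4:mulh.MUL ; no-port MUL/MUL
t=3 i5:mulh.MUL ; RAW r6
t=4 i6:blt.BR ; no-port BR/BR
t=5 i7/i8:blt.BR;sub.ALU ; dual

ISSUED = 6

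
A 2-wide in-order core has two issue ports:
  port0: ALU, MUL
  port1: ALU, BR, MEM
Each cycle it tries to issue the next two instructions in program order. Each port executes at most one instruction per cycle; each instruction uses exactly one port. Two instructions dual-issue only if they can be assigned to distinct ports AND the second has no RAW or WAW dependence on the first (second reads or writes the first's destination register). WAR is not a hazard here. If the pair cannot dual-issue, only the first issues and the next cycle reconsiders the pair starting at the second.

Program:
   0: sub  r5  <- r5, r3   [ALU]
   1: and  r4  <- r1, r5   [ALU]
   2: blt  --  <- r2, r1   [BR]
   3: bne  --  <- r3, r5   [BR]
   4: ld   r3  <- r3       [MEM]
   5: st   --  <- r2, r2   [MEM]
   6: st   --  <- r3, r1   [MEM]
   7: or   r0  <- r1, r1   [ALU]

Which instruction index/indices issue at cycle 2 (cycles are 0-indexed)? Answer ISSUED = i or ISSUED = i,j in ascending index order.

  cy0 -> i0 (sub) RAW r5
  cy1 -> i1&i2 (and;blt) dual
  cy2 -> i3 (bne) no-port BR/MEM
  cy3 -> i4 (ld) no-port MEM/MEM
  cy4 -> i5 (st) no-port MEM/MEM
  cy5 -> i6&i7 (st;or) dual

ISSUED = 3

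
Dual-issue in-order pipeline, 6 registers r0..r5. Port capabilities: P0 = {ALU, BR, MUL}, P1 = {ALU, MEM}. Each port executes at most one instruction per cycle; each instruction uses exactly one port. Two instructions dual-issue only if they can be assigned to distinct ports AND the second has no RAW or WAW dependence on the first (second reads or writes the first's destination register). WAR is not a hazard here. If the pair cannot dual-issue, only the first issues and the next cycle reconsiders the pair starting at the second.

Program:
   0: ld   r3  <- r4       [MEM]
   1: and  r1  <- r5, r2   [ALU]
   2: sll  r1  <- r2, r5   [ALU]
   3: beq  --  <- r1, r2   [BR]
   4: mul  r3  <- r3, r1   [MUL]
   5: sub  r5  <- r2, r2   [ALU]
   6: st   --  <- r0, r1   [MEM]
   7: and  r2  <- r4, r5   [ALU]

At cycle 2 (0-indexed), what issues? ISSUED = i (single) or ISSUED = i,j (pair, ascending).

ISSUED = 3

c0: i0/i1 ld.MEM+and.ALU  2-wide
c1: i2 sll.ALU  RAW r1
c2: i3 beq.BR  no-port BR/MUL
c3: i4/i5 mul.MUL+sub.ALU  2-wide
c4: i6/i7 st.MEM+and.ALU  2-wide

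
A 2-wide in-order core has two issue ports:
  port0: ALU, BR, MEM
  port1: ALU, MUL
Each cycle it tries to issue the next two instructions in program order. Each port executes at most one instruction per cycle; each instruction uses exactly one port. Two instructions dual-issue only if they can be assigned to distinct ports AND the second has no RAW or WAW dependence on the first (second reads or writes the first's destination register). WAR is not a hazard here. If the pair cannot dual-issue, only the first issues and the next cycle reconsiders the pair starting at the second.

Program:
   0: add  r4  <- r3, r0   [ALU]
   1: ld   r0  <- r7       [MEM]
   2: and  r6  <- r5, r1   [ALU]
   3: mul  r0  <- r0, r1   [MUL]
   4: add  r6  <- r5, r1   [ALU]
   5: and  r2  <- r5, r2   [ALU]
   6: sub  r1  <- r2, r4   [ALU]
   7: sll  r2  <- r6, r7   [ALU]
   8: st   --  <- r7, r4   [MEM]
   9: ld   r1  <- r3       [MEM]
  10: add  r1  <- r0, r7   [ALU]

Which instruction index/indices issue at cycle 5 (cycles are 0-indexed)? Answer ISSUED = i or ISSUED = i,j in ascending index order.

ISSUED = 9

  cy0 -> i0,i1 (add.ALU+ld.MEM) pair
  cy1 -> i2,i3 (and.ALU+mul.MUL) pair
  cy2 -> i4,i5 (add.ALU+and.ALU) pair
  cy3 -> i6,i7 (sub.ALU+sll.ALU) pair
  cy4 -> i8 (st.MEM) no-port MEM/MEM
  cy5 -> i9 (ld.MEM) WAW r1
  cy6 -> i10 (add.ALU) tail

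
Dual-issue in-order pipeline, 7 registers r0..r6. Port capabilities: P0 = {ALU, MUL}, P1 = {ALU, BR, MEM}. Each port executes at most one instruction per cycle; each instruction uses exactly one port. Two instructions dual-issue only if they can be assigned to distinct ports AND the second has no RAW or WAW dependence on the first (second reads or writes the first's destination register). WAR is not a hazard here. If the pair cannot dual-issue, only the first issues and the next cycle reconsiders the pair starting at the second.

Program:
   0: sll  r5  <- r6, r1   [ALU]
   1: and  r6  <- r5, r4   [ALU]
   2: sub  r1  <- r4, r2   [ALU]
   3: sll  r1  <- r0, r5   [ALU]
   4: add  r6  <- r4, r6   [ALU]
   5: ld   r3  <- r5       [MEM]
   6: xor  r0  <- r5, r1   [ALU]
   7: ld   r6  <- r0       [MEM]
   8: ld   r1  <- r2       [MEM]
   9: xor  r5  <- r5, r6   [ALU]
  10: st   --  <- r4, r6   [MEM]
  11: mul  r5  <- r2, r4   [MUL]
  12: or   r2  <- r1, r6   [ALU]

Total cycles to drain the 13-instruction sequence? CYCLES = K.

#0 head=0: sll i0 RAW r5
#1 head=1: and;sub i1,i2 dual
#2 head=3: sll;add i3,i4 dual
#3 head=5: ld;xor i5,i6 dual
#4 head=7: ld i7 no-port MEM/MEM
#5 head=8: ld;xor i8,i9 dual
#6 head=10: st;mul i10,i11 dual
#7 head=12: or i12 tail

CYCLES = 8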